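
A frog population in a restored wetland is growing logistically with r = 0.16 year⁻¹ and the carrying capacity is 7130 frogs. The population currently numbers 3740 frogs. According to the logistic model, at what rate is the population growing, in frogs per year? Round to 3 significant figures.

dN/dt = rN(1 − N/K) = 0.16 × 3740 × (1 − 3740/7130).
1 − 3740/7130 = 0.47546; dN/dt = 0.16 × 3740 × 0.47546 = 284.51.

285 frogs per year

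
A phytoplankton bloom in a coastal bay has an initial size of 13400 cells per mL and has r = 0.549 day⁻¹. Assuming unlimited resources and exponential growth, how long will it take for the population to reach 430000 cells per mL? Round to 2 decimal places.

Set N₀·e^(rt) = 430000: e^(0.549·t) = 430000/13400 = 32.09.
0.549·t = ln(32.09) = 3.4685, so t = 3.4685/0.549 = 6.3179.

6.32 days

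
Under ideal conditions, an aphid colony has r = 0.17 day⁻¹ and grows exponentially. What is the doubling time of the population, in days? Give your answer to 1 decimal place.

Doubling time t_d = ln(2)/r = 0.6931/0.17 = 4.0773.

4.1 days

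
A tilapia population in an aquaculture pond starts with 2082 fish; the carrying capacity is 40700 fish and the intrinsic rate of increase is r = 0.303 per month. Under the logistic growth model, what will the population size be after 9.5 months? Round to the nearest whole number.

A = (K − N₀)/N₀ = (40700 − 2082)/2082 = 18.549.
N(t) = K/(1 + A·e^(−rt)) = 40700/(1 + 18.549×e^(−0.303×9.5)).
e^(−2.878) = 0.056219; denominator = 1 + 18.549×0.056219 = 2.0428.
N = 40700/2.0428 = 19923.8.

19924 fish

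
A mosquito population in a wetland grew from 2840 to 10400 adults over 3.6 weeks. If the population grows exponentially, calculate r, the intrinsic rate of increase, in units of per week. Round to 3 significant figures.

0.361 per week

From N(t) = N₀·e^(rt): e^(r·3.6) = 10400/2840 = 3.662.
r·3.6 = ln(3.662) = 1.298, so r = 1.298/3.6 = 0.36056.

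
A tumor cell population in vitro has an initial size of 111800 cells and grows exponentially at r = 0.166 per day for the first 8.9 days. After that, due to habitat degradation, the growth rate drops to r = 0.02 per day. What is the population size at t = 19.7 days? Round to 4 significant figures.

Phase 1: N(8.9) = 111800·e^(0.166×8.9) = 111800·e^1.477 = 489856.
Phase 2 runs for 19.7 − 8.9 = 10.8 days at r = 0.02.
N(19.7) = 489856·e^(0.02×10.8) = 489856·e^0.216 = 607962.

608000 cells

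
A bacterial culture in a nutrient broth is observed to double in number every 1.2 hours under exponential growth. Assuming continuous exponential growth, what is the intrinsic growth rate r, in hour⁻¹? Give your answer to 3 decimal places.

r = ln(2)/t_d = 0.6931/1.2 = 0.57762.

0.578 per hour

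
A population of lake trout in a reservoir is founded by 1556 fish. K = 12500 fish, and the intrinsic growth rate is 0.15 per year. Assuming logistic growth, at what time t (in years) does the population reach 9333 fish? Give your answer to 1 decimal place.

A = (K − N₀)/N₀ = (12500 − 1556)/1556 = 7.0334.
Solve 12500/(1 + 7.0334·e^(−0.15t)) = 9333: 1 + 7.0334·e^(−0.15t) = 1.3393, so e^(−0.15t) = 0.0482459.
−0.15·t = ln(0.0482459) = -3.0314, so t = 3.0314/0.15 = 20.21.

20.2 years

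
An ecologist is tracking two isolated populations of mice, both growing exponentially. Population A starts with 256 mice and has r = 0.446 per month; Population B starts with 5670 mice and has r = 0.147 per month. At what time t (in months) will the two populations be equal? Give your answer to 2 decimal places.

10.36 months

Set 256·e^(0.446t) = 5670·e^(0.147t).
e^((0.446 − 0.147)t) = 5670/256 → e^(0.299·t) = 22.148.
0.299·t = ln(22.148) = 3.0978, so t = 3.0978/0.299 = 10.36.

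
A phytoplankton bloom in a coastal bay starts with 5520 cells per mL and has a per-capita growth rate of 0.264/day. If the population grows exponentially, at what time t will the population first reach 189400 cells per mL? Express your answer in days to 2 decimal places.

13.39 days

Set N₀·e^(rt) = 189400: e^(0.264·t) = 189400/5520 = 34.312.
0.264·t = ln(34.312) = 3.5355, so t = 3.5355/0.264 = 13.392.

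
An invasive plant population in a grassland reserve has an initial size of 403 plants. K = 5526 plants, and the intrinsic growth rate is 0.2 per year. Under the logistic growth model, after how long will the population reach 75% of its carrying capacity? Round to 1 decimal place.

18.2 years

A = (K − N₀)/N₀ = (5526 − 403)/403 = 12.712.
Solve 5526/(1 + 12.712·e^(−0.2t)) = 4144.5: 1 + 12.712·e^(−0.2t) = 1.3333, so e^(−0.2t) = 0.0262216.
−0.2·t = ln(0.0262216) = -3.6412, so t = 3.6412/0.2 = 18.206.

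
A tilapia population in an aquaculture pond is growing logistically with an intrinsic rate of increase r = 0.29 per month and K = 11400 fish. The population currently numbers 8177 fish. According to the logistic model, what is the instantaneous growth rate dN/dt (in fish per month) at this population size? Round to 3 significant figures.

670 fish per month

dN/dt = rN(1 − N/K) = 0.29 × 8177 × (1 − 8177/11400).
1 − 8177/11400 = 0.28272; dN/dt = 0.29 × 8177 × 0.28272 = 670.42.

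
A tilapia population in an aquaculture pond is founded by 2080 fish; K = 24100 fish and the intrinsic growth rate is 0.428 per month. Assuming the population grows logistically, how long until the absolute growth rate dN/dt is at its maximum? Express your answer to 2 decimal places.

Logistic growth is fastest at N = K/2 = 12050.
A = (K − N₀)/N₀ = 10.587. Set K/(1 + A·e^(−rt)) = K/2 → A·e^(−rt) = 1.
e^(−0.428t) = 1/10.587 = 0.0944596, so t = ln(10.587)/0.428 = 2.3596/0.428 = 5.513.

5.51 months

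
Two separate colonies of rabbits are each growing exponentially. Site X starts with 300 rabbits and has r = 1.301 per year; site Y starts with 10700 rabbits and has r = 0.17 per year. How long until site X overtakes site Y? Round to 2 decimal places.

Set 300·e^(1.301t) = 10700·e^(0.17t).
e^((1.301 − 0.17)t) = 10700/300 → e^(1.131·t) = 35.667.
1.131·t = ln(35.667) = 3.5742, so t = 3.5742/1.131 = 3.1602.

3.16 years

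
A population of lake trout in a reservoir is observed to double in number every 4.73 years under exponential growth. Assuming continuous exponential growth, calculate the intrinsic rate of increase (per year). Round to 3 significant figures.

r = ln(2)/t_d = 0.6931/4.73 = 0.14654.

0.147 per year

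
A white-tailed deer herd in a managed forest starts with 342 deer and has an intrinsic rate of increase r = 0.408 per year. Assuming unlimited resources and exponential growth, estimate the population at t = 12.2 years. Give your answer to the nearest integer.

49633 deer

N(t) = N₀·e^(rt) = 342 × e^(0.408×12.2) = 342 × e^4.978.
e^4.978 ≈ 145.13, so N ≈ 342 × 145.13 = 49633.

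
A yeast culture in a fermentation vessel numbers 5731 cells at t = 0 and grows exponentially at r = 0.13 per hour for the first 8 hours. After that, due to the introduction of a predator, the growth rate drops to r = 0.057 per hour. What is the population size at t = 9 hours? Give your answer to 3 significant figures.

17200 cells

Phase 1: N(8) = 5731·e^(0.13×8) = 5731·e^1.04 = 16214.2.
Phase 2 runs for 9 − 8 = 1 hours at r = 0.057.
N(9) = 16214.2·e^(0.057×1) = 16214.2·e^0.057 = 17165.3.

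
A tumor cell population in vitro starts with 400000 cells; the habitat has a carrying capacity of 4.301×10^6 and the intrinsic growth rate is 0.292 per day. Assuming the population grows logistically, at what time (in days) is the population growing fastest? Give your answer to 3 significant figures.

Logistic growth is fastest at N = K/2 = 2.1505×10^6.
A = (K − N₀)/N₀ = 9.7525. Set K/(1 + A·e^(−rt)) = K/2 → A·e^(−rt) = 1.
e^(−0.292t) = 1/9.7525 = 0.102538, so t = ln(9.7525)/0.292 = 2.2775/0.292 = 7.7997.

7.80 days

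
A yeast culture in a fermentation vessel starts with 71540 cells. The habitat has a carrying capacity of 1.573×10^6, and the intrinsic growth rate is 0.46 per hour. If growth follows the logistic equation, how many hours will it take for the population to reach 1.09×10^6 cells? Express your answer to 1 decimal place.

A = (K − N₀)/N₀ = (1.573×10^6 − 71540)/71540 = 20.988.
Solve 1.573×10^6/(1 + 20.988·e^(−0.46t)) = 1.09×10^6: 1 + 20.988·e^(−0.46t) = 1.4431, so e^(−0.46t) = 0.0211133.
−0.46·t = ln(0.0211133) = -3.8579, so t = 3.8579/0.46 = 8.3866.

8.4 hours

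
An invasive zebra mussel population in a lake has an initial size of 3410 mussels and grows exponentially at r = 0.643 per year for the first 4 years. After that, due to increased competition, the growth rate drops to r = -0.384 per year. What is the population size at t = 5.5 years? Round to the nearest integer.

Phase 1: N(4) = 3410·e^(0.643×4) = 3410·e^2.572 = 44643.7.
Phase 2 runs for 5.5 − 4 = 1.5 years at r = -0.384.
N(5.5) = 44643.7·e^(-0.384×1.5) = 44643.7·e^-0.576 = 25096.1.

25096 mussels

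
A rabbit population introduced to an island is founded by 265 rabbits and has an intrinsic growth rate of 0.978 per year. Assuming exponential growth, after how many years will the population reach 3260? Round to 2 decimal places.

2.57 years

Set N₀·e^(rt) = 3260: e^(0.978·t) = 3260/265 = 12.302.
0.978·t = ln(12.302) = 2.5098, so t = 2.5098/0.978 = 2.5662.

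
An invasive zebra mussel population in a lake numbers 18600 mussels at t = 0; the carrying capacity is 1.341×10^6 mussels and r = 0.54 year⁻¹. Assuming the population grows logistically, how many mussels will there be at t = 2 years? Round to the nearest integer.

A = (K − N₀)/N₀ = (1.341×10^6 − 18600)/18600 = 71.097.
N(t) = K/(1 + A·e^(−rt)) = 1.341×10^6/(1 + 71.097×e^(−0.54×2)).
e^(−1.08) = 0.3396; denominator = 1 + 71.097×0.3396 = 25.144.
N = 1.341×10^6/25.144 = 53332.5.

53332 mussels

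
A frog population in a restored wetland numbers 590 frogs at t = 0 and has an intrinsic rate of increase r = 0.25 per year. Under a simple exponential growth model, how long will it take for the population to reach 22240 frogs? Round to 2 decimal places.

Set N₀·e^(rt) = 22240: e^(0.25·t) = 22240/590 = 37.695.
0.25·t = ln(37.695) = 3.6295, so t = 3.6295/0.25 = 14.518.

14.52 years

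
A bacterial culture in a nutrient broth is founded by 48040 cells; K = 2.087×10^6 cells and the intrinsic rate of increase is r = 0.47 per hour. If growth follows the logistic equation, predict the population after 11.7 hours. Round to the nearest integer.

A = (K − N₀)/N₀ = (2.087×10^6 − 48040)/48040 = 42.443.
N(t) = K/(1 + A·e^(−rt)) = 2.087×10^6/(1 + 42.443×e^(−0.47×11.7)).
e^(−5.499) = 0.0040909; denominator = 1 + 42.443×0.0040909 = 1.1736.
N = 2.087×10^6/1.1736 = 1.778246×10^6.

1778246 cells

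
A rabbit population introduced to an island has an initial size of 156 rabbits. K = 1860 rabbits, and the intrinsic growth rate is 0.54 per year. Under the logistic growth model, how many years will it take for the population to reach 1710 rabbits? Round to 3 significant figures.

8.93 years

A = (K − N₀)/N₀ = (1860 − 156)/156 = 10.923.
Solve 1860/(1 + 10.923·e^(−0.54t)) = 1710: 1 + 10.923·e^(−0.54t) = 1.0877, so e^(−0.54t) = 0.00803064.
−0.54·t = ln(0.00803064) = -4.8245, so t = 4.8245/0.54 = 8.9342.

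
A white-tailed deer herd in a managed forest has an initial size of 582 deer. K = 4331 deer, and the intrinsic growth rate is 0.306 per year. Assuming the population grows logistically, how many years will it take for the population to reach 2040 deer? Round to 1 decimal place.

A = (K − N₀)/N₀ = (4331 − 582)/582 = 6.4416.
Solve 4331/(1 + 6.4416·e^(−0.306t)) = 2040: 1 + 6.4416·e^(−0.306t) = 2.123, so e^(−0.306t) = 0.174342.
−0.306·t = ln(0.174342) = -1.7467, so t = 1.7467/0.306 = 5.7083.

5.7 years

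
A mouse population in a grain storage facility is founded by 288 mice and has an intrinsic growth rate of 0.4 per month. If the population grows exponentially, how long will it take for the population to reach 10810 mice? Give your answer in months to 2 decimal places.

9.06 months

Set N₀·e^(rt) = 10810: e^(0.4·t) = 10810/288 = 37.535.
0.4·t = ln(37.535) = 3.6253, so t = 3.6253/0.4 = 9.0632.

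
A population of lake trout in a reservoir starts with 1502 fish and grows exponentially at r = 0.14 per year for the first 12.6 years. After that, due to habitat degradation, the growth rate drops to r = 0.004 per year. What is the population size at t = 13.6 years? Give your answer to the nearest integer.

Phase 1: N(12.6) = 1502·e^(0.14×12.6) = 1502·e^1.764 = 8765.27.
Phase 2 runs for 13.6 − 12.6 = 1 years at r = 0.004.
N(13.6) = 8765.27·e^(0.004×1) = 8765.27·e^0.004 = 8800.4.

8800 fish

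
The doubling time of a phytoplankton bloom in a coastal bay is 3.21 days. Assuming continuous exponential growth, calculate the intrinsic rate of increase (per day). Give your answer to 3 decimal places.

0.216 per day

r = ln(2)/t_d = 0.6931/3.21 = 0.21593.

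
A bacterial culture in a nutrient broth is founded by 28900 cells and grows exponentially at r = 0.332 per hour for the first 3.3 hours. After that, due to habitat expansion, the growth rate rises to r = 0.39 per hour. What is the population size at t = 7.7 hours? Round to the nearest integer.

Phase 1: N(3.3) = 28900·e^(0.332×3.3) = 28900·e^1.096 = 86439.2.
Phase 2 runs for 7.7 − 3.3 = 4.4 hours at r = 0.39.
N(7.7) = 86439.2·e^(0.39×4.4) = 86439.2·e^1.716 = 480795.

480795 cells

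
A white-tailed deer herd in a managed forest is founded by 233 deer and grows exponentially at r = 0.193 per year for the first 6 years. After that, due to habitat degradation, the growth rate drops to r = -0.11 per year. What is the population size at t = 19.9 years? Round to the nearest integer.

Phase 1: N(6) = 233·e^(0.193×6) = 233·e^1.158 = 741.769.
Phase 2 runs for 19.9 − 6 = 13.9 years at r = -0.11.
N(19.9) = 741.769·e^(-0.11×13.9) = 741.769·e^-1.529 = 160.78.

161 deer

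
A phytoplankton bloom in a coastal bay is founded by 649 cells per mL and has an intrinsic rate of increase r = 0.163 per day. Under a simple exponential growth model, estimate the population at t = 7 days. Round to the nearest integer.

N(t) = N₀·e^(rt) = 649 × e^(0.163×7) = 649 × e^1.141.
e^1.141 ≈ 3.1299, so N ≈ 649 × 3.1299 = 2031.3.

2031 cells per mL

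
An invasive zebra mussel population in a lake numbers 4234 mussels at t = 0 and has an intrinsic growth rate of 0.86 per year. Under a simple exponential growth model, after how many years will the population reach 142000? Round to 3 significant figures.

4.08 years

Set N₀·e^(rt) = 142000: e^(0.86·t) = 142000/4234 = 33.538.
0.86·t = ln(33.538) = 3.5127, so t = 3.5127/0.86 = 4.0845.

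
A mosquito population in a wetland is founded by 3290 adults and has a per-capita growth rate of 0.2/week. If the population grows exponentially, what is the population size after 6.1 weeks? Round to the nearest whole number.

11144 adults

N(t) = N₀·e^(rt) = 3290 × e^(0.2×6.1) = 3290 × e^1.22.
e^1.22 ≈ 3.3872, so N ≈ 3290 × 3.3872 = 11143.8.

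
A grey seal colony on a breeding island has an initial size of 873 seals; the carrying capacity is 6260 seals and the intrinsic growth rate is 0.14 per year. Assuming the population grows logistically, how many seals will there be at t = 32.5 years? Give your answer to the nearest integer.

A = (K − N₀)/N₀ = (6260 − 873)/873 = 6.1707.
N(t) = K/(1 + A·e^(−rt)) = 6260/(1 + 6.1707×e^(−0.14×32.5)).
e^(−4.55) = 0.010567; denominator = 1 + 6.1707×0.010567 = 1.0652.
N = 6260/1.0652 = 5876.79.

5877 seals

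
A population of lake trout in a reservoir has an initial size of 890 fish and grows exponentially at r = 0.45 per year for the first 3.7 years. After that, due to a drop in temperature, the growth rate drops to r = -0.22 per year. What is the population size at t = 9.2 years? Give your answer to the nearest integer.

1403 fish

Phase 1: N(3.7) = 890·e^(0.45×3.7) = 890·e^1.665 = 4704.25.
Phase 2 runs for 9.2 − 3.7 = 5.5 years at r = -0.22.
N(9.2) = 4704.25·e^(-0.22×5.5) = 4704.25·e^-1.21 = 1402.79.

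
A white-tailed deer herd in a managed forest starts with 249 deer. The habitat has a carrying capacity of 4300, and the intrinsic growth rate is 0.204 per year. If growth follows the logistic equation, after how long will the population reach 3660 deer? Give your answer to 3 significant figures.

A = (K − N₀)/N₀ = (4300 − 249)/249 = 16.269.
Solve 4300/(1 + 16.269·e^(−0.204t)) = 3660: 1 + 16.269·e^(−0.204t) = 1.1749, so e^(−0.204t) = 0.0107482.
−0.204·t = ln(0.0107482) = -4.533, so t = 4.533/0.204 = 22.221.

22.2 years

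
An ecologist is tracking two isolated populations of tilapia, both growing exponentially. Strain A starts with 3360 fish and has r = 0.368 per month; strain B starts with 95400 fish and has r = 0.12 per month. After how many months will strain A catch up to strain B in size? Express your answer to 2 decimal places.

13.49 months

Set 3360·e^(0.368t) = 95400·e^(0.12t).
e^((0.368 − 0.12)t) = 95400/3360 → e^(0.248·t) = 28.393.
0.248·t = ln(28.393) = 3.3461, so t = 3.3461/0.248 = 13.492.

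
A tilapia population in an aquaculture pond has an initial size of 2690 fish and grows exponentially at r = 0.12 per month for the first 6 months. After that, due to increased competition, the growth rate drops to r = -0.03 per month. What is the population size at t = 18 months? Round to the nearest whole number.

3856 fish

Phase 1: N(6) = 2690·e^(0.12×6) = 2690·e^0.72 = 5526.43.
Phase 2 runs for 18 − 6 = 12 months at r = -0.03.
N(18) = 5526.43·e^(-0.03×12) = 5526.43·e^-0.36 = 3855.66.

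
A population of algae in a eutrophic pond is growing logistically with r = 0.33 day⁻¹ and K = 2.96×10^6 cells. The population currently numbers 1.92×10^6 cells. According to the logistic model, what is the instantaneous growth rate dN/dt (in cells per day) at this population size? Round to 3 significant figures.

223000 cells per day

dN/dt = rN(1 − N/K) = 0.33 × 1.92×10^6 × (1 − 1.92×10^6/2.96×10^6).
1 − 1.92×10^6/2.96×10^6 = 0.35135; dN/dt = 0.33 × 1.92×10^6 × 0.35135 = 2.22616×10^5.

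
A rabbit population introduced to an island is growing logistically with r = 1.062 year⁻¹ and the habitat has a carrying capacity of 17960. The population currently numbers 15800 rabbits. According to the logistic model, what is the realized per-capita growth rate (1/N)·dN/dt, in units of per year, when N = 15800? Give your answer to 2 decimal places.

(1/N)·dN/dt = r(1 − N/K) = 1.062 × (1 − 15800/17960).
= 1.062 × 0.12027 = 0.12772.

0.13 per year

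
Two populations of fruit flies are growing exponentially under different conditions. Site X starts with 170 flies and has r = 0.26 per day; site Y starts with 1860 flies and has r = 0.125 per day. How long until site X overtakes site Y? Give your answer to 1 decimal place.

17.7 days

Set 170·e^(0.26t) = 1860·e^(0.125t).
e^((0.26 − 0.125)t) = 1860/170 → e^(0.135·t) = 10.941.
0.135·t = ln(10.941) = 2.3925, so t = 2.3925/0.135 = 17.722.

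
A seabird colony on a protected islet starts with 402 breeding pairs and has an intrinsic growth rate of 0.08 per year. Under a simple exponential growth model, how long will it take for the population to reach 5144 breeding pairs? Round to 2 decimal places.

Set N₀·e^(rt) = 5144: e^(0.08·t) = 5144/402 = 12.796.
0.08·t = ln(12.796) = 2.5491, so t = 2.5491/0.08 = 31.864.

31.86 years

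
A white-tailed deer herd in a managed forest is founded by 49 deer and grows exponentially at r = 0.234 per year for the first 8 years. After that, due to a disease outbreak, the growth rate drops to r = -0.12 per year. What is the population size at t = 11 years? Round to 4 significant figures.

Phase 1: N(8) = 49·e^(0.234×8) = 49·e^1.872 = 318.563.
Phase 2 runs for 11 − 8 = 3 years at r = -0.12.
N(11) = 318.563·e^(-0.12×3) = 318.563·e^-0.36 = 222.254.

222.3 deer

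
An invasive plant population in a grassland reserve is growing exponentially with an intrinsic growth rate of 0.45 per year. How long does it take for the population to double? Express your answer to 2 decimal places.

1.54 years

Doubling time t_d = ln(2)/r = 0.6931/0.45 = 1.5403.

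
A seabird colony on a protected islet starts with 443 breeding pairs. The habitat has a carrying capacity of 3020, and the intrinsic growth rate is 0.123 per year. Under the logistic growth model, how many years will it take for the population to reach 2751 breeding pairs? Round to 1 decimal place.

33.2 years

A = (K − N₀)/N₀ = (3020 − 443)/443 = 5.8172.
Solve 3020/(1 + 5.8172·e^(−0.123t)) = 2751: 1 + 5.8172·e^(−0.123t) = 1.0978, so e^(−0.123t) = 0.0168094.
−0.123·t = ln(0.0168094) = -4.0858, so t = 4.0858/0.123 = 33.218.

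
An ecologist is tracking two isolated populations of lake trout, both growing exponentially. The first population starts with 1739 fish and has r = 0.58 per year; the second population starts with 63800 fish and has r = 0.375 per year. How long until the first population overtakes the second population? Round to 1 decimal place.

Set 1739·e^(0.58t) = 63800·e^(0.375t).
e^((0.58 − 0.375)t) = 63800/1739 → e^(0.205·t) = 36.688.
0.205·t = ln(36.688) = 3.6024, so t = 3.6024/0.205 = 17.573.

17.6 years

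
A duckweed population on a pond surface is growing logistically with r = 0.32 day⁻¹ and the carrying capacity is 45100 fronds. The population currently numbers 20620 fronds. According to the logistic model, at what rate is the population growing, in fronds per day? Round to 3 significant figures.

3580 fronds per day

dN/dt = rN(1 − N/K) = 0.32 × 20620 × (1 − 20620/45100).
1 − 20620/45100 = 0.54279; dN/dt = 0.32 × 20620 × 0.54279 = 3581.6.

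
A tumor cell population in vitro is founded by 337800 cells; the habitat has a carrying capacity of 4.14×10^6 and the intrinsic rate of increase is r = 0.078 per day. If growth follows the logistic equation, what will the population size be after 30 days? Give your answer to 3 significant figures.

A = (K − N₀)/N₀ = (4.14×10^6 − 337800)/337800 = 11.256.
N(t) = K/(1 + A·e^(−rt)) = 4.14×10^6/(1 + 11.256×e^(−0.078×30)).
e^(−2.34) = 0.096328; denominator = 1 + 11.256×0.096328 = 2.0842.
N = 4.14×10^6/2.0842 = 1.986334×10^6.

1990000 cells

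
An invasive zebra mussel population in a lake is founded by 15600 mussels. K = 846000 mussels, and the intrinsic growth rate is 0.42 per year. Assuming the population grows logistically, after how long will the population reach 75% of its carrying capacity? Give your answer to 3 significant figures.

A = (K − N₀)/N₀ = (846000 − 15600)/15600 = 53.231.
Solve 846000/(1 + 53.231·e^(−0.42t)) = 634500: 1 + 53.231·e^(−0.42t) = 1.3333, so e^(−0.42t) = 0.00626204.
−0.42·t = ln(0.00626204) = -5.0732, so t = 5.0732/0.42 = 12.079.

12.1 years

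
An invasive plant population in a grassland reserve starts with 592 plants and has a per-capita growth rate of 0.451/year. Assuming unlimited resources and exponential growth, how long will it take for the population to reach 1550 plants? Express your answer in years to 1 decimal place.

Set N₀·e^(rt) = 1550: e^(0.451·t) = 1550/592 = 2.6182.
0.451·t = ln(2.6182) = 0.9625, so t = 0.9625/0.451 = 2.1342.

2.1 years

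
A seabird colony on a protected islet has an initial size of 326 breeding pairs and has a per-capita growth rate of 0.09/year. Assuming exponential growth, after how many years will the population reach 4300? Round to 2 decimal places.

28.66 years

Set N₀·e^(rt) = 4300: e^(0.09·t) = 4300/326 = 13.19.
0.09·t = ln(13.19) = 2.5795, so t = 2.5795/0.09 = 28.661.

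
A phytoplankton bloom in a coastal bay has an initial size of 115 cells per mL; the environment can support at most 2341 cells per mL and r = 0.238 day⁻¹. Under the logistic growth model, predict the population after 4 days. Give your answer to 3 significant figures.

276 cells per mL

A = (K − N₀)/N₀ = (2341 − 115)/115 = 19.357.
N(t) = K/(1 + A·e^(−rt)) = 2341/(1 + 19.357×e^(−0.238×4)).
e^(−0.952) = 0.38597; denominator = 1 + 19.357×0.38597 = 8.471.
N = 2341/8.471 = 276.354.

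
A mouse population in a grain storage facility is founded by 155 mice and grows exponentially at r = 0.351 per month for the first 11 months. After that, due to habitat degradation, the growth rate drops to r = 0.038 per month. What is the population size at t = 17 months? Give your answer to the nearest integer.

Phase 1: N(11) = 155·e^(0.351×11) = 155·e^3.861 = 7364.49.
Phase 2 runs for 17 − 11 = 6 months at r = 0.038.
N(17) = 7364.49·e^(0.038×6) = 7364.49·e^0.228 = 9250.43.

9250 mice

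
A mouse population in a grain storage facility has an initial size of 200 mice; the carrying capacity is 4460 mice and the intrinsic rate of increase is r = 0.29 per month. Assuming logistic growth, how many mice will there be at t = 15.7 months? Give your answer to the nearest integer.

3643 mice

A = (K − N₀)/N₀ = (4460 − 200)/200 = 21.3.
N(t) = K/(1 + A·e^(−rt)) = 4460/(1 + 21.3×e^(−0.29×15.7)).
e^(−4.553) = 0.010536; denominator = 1 + 21.3×0.010536 = 1.2244.
N = 4460/1.2244 = 3642.58.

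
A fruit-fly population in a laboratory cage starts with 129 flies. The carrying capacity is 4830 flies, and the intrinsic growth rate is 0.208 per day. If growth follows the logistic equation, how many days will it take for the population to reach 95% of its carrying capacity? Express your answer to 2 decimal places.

31.44 days

A = (K − N₀)/N₀ = (4830 − 129)/129 = 36.442.
Solve 4830/(1 + 36.442·e^(−0.208t)) = 4588.5: 1 + 36.442·e^(−0.208t) = 1.0526, so e^(−0.208t) = 0.00144426.
−0.208·t = ln(0.00144426) = -6.5402, so t = 6.5402/0.208 = 31.443.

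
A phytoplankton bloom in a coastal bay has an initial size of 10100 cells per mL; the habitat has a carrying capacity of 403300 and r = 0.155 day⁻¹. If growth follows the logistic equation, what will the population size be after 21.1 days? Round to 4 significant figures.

162700 cells per mL

A = (K − N₀)/N₀ = (403300 − 10100)/10100 = 38.931.
N(t) = K/(1 + A·e^(−rt)) = 403300/(1 + 38.931×e^(−0.155×21.1)).
e^(−3.271) = 0.037987; denominator = 1 + 38.931×0.037987 = 2.4789.
N = 403300/2.4789 = 162695.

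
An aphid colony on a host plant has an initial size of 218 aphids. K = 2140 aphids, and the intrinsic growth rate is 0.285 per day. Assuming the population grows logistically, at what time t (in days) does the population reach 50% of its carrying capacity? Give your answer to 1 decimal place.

A = (K − N₀)/N₀ = (2140 − 218)/218 = 8.8165.
Solve 2140/(1 + 8.8165·e^(−0.285t)) = 1070: 1 + 8.8165·e^(−0.285t) = 2, so e^(−0.285t) = 0.113424.
−0.285·t = ln(0.113424) = -2.1766, so t = 2.1766/0.285 = 7.6373.

7.6 days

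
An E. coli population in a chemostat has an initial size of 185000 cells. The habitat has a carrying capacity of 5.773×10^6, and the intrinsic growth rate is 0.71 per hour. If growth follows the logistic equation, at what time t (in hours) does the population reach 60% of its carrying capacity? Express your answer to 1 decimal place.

5.4 hours

A = (K − N₀)/N₀ = (5.773×10^6 − 185000)/185000 = 30.205.
Solve 5.773×10^6/(1 + 30.205·e^(−0.71t)) = 3.4638×10^6: 1 + 30.205·e^(−0.71t) = 1.6667, so e^(−0.71t) = 0.0220711.
−0.71·t = ln(0.0220711) = -3.8135, so t = 3.8135/0.71 = 5.3711.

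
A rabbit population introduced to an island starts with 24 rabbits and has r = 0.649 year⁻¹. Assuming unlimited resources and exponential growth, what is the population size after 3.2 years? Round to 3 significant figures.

191 rabbits

N(t) = N₀·e^(rt) = 24 × e^(0.649×3.2) = 24 × e^2.077.
e^2.077 ≈ 7.9789, so N ≈ 24 × 7.9789 = 191.493.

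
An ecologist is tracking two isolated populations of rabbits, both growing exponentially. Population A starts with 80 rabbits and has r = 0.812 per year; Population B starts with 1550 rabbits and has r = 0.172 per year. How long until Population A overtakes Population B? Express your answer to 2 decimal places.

Set 80·e^(0.812t) = 1550·e^(0.172t).
e^((0.812 − 0.172)t) = 1550/80 → e^(0.64·t) = 19.375.
0.64·t = ln(19.375) = 2.964, so t = 2.964/0.64 = 4.6312.

4.63 years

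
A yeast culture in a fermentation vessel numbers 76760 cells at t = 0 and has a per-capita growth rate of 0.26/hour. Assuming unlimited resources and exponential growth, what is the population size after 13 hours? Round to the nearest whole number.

2254500 cells

N(t) = N₀·e^(rt) = 76760 × e^(0.26×13) = 76760 × e^3.38.
e^3.38 ≈ 29.371, so N ≈ 76760 × 29.371 = 2.2545×10^6.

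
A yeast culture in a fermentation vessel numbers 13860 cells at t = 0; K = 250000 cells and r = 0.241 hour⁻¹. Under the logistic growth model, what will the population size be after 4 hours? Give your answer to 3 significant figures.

A = (K − N₀)/N₀ = (250000 − 13860)/13860 = 17.038.
N(t) = K/(1 + A·e^(−rt)) = 250000/(1 + 17.038×e^(−0.241×4)).
e^(−0.964) = 0.38136; denominator = 1 + 17.038×0.38136 = 7.4975.
N = 250000/7.4975 = 33344.4.

33300 cells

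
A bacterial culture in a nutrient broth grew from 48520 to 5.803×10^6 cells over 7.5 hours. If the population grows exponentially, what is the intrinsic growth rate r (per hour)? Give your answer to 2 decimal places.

From N(t) = N₀·e^(rt): e^(r·7.5) = 5.803×10^6/48520 = 119.6.
r·7.5 = ln(119.6) = 4.7842, so r = 4.7842/7.5 = 0.63789.

0.64 per hour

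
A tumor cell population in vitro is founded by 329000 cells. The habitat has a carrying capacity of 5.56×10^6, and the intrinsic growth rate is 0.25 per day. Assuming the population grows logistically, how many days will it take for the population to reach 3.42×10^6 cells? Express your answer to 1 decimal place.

12.9 days

A = (K − N₀)/N₀ = (5.56×10^6 − 329000)/329000 = 15.9.
Solve 5.56×10^6/(1 + 15.9·e^(−0.25t)) = 3.42×10^6: 1 + 15.9·e^(−0.25t) = 1.6257, so e^(−0.25t) = 0.0393549.
−0.25·t = ln(0.0393549) = -3.2351, so t = 3.2351/0.25 = 12.941.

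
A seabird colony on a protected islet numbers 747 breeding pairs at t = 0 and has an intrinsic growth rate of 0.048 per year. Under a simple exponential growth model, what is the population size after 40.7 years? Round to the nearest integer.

N(t) = N₀·e^(rt) = 747 × e^(0.048×40.7) = 747 × e^1.954.
e^1.954 ≈ 7.054, so N ≈ 747 × 7.054 = 5269.37.

5269 breeding pairs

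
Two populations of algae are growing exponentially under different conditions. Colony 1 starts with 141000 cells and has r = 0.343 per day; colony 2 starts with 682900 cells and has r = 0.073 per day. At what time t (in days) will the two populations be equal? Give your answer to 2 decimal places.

Set 141000·e^(0.343t) = 682900·e^(0.073t).
e^((0.343 − 0.073)t) = 682900/141000 → e^(0.27·t) = 4.8433.
0.27·t = ln(4.8433) = 1.5776, so t = 1.5776/0.27 = 5.8429.

5.84 days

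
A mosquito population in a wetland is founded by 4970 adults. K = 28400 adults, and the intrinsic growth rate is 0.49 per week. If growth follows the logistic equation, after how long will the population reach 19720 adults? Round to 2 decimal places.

4.84 weeks

A = (K − N₀)/N₀ = (28400 − 4970)/4970 = 4.7143.
Solve 28400/(1 + 4.7143·e^(−0.49t)) = 19720: 1 + 4.7143·e^(−0.49t) = 1.4402, so e^(−0.49t) = 0.0933678.
−0.49·t = ln(0.0933678) = -2.3712, so t = 2.3712/0.49 = 4.8392.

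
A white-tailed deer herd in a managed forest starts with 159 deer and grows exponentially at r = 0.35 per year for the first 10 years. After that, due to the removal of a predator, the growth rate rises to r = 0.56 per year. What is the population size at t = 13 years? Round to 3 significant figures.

Phase 1: N(10) = 159·e^(0.35×10) = 159·e^3.5 = 5265.36.
Phase 2 runs for 13 − 10 = 3 years at r = 0.56.
N(13) = 5265.36·e^(0.56×3) = 5265.36·e^1.68 = 28251.6.

28300 deer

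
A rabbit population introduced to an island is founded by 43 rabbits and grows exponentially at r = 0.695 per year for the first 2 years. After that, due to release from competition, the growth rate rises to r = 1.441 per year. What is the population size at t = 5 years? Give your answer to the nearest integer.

13019 rabbits

Phase 1: N(2) = 43·e^(0.695×2) = 43·e^1.39 = 172.639.
Phase 2 runs for 5 − 2 = 3 years at r = 1.441.
N(5) = 172.639·e^(1.441×3) = 172.639·e^4.323 = 13019.5.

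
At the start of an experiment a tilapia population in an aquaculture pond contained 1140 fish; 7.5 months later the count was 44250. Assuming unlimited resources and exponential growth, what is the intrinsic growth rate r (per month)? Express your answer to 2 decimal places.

0.49 per month

From N(t) = N₀·e^(rt): e^(r·7.5) = 44250/1140 = 38.816.
r·7.5 = ln(38.816) = 3.6588, so r = 3.6588/7.5 = 0.48784.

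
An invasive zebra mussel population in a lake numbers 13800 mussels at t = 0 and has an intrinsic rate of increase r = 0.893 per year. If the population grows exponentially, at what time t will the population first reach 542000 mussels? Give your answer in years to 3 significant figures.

Set N₀·e^(rt) = 542000: e^(0.893·t) = 542000/13800 = 39.275.
0.893·t = ln(39.275) = 3.6706, so t = 3.6706/0.893 = 4.1104.

4.11 years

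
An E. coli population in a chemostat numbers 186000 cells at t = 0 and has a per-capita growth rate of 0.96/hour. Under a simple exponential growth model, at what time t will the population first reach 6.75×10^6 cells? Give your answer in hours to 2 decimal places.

Set N₀·e^(rt) = 6.75×10^6: e^(0.96·t) = 6.75×10^6/186000 = 36.29.
0.96·t = ln(36.29) = 3.5916, so t = 3.5916/0.96 = 3.7412.

3.74 hours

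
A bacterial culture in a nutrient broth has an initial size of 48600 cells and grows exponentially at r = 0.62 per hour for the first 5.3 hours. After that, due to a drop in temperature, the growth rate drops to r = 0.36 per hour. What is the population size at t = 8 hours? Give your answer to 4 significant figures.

Phase 1: N(5.3) = 48600·e^(0.62×5.3) = 48600·e^3.286 = 1.299355×10^6.
Phase 2 runs for 8 − 5.3 = 2.7 hours at r = 0.36.
N(8) = 1.299355×10^6·e^(0.36×2.7) = 1.299355×10^6·e^0.972 = 3.434489×10^6.

3434000 cells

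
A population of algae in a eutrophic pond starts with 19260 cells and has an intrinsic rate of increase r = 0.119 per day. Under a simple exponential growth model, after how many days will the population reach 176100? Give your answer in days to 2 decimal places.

Set N₀·e^(rt) = 176100: e^(0.119·t) = 176100/19260 = 9.1433.
0.119·t = ln(9.1433) = 2.213, so t = 2.213/0.119 = 18.597.

18.60 days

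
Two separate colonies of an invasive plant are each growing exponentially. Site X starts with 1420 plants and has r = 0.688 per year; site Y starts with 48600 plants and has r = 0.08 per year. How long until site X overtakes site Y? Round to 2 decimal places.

5.81 years

Set 1420·e^(0.688t) = 48600·e^(0.08t).
e^((0.688 − 0.08)t) = 48600/1420 → e^(0.608·t) = 34.225.
0.608·t = ln(34.225) = 3.533, so t = 3.533/0.608 = 5.8108.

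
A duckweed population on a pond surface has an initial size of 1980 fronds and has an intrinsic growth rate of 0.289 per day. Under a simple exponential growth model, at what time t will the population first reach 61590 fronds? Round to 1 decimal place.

11.9 days

Set N₀·e^(rt) = 61590: e^(0.289·t) = 61590/1980 = 31.106.
0.289·t = ln(31.106) = 3.4374, so t = 3.4374/0.289 = 11.894.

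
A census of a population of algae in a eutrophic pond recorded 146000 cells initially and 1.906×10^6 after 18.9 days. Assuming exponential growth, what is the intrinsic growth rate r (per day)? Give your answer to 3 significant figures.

0.136 per day

From N(t) = N₀·e^(rt): e^(r·18.9) = 1.906×10^6/146000 = 13.055.
r·18.9 = ln(13.055) = 2.5692, so r = 2.5692/18.9 = 0.13593.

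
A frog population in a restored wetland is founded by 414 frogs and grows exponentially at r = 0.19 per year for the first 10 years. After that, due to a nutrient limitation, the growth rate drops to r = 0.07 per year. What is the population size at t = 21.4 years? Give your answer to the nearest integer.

Phase 1: N(10) = 414·e^(0.19×10) = 414·e^1.9 = 2767.96.
Phase 2 runs for 21.4 − 10 = 11.4 years at r = 0.07.
N(21.4) = 2767.96·e^(0.07×11.4) = 2767.96·e^0.798 = 6147.9.

6148 frogs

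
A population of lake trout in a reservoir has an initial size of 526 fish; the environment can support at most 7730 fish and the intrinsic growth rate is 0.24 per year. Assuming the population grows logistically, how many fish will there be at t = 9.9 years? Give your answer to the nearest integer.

3401 fish

A = (K − N₀)/N₀ = (7730 − 526)/526 = 13.696.
N(t) = K/(1 + A·e^(−rt)) = 7730/(1 + 13.696×e^(−0.24×9.9)).
e^(−2.376) = 0.092922; denominator = 1 + 13.696×0.092922 = 2.2726.
N = 7730/2.2726 = 3401.34.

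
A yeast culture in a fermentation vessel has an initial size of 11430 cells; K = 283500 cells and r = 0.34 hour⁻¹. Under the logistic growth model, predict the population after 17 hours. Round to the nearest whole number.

264084 cells

A = (K − N₀)/N₀ = (283500 − 11430)/11430 = 23.803.
N(t) = K/(1 + A·e^(−rt)) = 283500/(1 + 23.803×e^(−0.34×17)).
e^(−5.78) = 0.0030887; denominator = 1 + 23.803×0.0030887 = 1.0735.
N = 283500/1.0735 = 264084.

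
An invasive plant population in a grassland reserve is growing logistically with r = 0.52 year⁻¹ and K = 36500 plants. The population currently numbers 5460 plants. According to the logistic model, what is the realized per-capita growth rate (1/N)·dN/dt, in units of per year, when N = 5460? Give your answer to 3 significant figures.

(1/N)·dN/dt = r(1 − N/K) = 0.52 × (1 − 5460/36500).
= 0.52 × 0.85041 = 0.44221.

0.442 per year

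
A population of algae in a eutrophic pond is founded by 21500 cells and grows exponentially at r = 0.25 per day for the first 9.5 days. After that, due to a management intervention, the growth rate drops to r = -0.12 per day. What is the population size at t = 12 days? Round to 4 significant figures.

171200 cells

Phase 1: N(9.5) = 21500·e^(0.25×9.5) = 21500·e^2.375 = 231147.
Phase 2 runs for 12 − 9.5 = 2.5 days at r = -0.12.
N(12) = 231147·e^(-0.12×2.5) = 231147·e^-0.3 = 171238.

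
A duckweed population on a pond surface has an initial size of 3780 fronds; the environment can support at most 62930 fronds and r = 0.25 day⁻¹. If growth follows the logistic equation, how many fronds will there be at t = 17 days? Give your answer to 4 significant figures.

51450 fronds

A = (K − N₀)/N₀ = (62930 − 3780)/3780 = 15.648.
N(t) = K/(1 + A·e^(−rt)) = 62930/(1 + 15.648×e^(−0.25×17)).
e^(−4.25) = 0.014264; denominator = 1 + 15.648×0.014264 = 1.2232.
N = 62930/1.2232 = 51446.7.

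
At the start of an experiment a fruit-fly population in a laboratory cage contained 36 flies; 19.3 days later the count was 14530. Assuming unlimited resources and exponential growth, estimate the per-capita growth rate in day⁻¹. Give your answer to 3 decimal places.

From N(t) = N₀·e^(rt): e^(r·19.3) = 14530/36 = 403.61.
r·19.3 = ln(403.61) = 6.0005, so r = 6.0005/19.3 = 0.3109.

0.311 per day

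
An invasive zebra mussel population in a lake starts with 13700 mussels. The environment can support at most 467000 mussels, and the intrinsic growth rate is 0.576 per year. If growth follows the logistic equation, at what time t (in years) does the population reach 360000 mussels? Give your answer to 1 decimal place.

8.2 years

A = (K − N₀)/N₀ = (467000 − 13700)/13700 = 33.088.
Solve 467000/(1 + 33.088·e^(−0.576t)) = 360000: 1 + 33.088·e^(−0.576t) = 1.2972, so e^(−0.576t) = 0.00898289.
−0.576·t = ln(0.00898289) = -4.7124, so t = 4.7124/0.576 = 8.1813.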